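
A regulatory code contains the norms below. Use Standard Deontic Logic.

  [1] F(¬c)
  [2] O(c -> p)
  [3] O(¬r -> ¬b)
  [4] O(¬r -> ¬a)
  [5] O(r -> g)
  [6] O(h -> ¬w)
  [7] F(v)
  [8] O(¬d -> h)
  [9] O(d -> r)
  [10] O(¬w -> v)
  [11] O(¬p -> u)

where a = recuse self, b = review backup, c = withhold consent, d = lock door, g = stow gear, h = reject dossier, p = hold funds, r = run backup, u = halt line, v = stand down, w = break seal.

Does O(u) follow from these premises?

Premise 11 is O(¬p -> u), but O(¬p) is not derivable from the premises, so it does not yield O(u).
No other premise forces O(u). An ideal world satisfying every premise can still have u false, so O(u) is not derivable.

No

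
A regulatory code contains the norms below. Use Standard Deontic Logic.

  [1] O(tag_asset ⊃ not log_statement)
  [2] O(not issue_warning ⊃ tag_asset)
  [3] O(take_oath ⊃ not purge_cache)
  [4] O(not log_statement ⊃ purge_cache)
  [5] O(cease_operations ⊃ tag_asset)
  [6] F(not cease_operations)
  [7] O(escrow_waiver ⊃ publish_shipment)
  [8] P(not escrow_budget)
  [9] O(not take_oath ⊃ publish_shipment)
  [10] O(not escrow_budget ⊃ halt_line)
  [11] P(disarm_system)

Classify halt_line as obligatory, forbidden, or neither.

Neither

Premise 10 is O(not escrow_budget ⊃ halt_line), but O(not escrow_budget) is not derivable from the premises (the permission P(not escrow_budget) asserts only not O(escrow_budget), not O(not escrow_budget)), so it does not yield O(halt_line).
No premise or chain of K-axiom applications forces O(halt_line), and none forces O(not halt_line). So halt_line is neither obligatory nor forbidden under these norms.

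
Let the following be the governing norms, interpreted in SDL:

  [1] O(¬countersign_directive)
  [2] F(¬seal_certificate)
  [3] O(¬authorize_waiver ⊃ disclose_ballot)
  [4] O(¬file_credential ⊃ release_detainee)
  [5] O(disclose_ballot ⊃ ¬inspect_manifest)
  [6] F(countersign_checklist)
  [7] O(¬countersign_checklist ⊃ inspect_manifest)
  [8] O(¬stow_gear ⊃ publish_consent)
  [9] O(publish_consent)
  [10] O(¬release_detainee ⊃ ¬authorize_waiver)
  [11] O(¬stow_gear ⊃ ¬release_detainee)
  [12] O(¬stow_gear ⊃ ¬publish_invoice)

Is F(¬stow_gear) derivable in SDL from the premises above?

Yes

F(countersign_checklist) at premise 6 means O(¬countersign_checklist).
Applying K to premise 7 (O(¬countersign_checklist ⊃ inspect_manifest)) and O(¬countersign_checklist) yields O(inspect_manifest).
Premise 5 is O(disclose_ballot ⊃ ¬inspect_manifest); contrapositively O(inspect_manifest ⊃ ¬disclose_ballot). Since O(inspect_manifest) holds, K gives O(¬disclose_ballot).
The contrapositive of premise 3 (O(¬authorize_waiver ⊃ disclose_ballot)) is O(¬disclose_ballot ⊃ authorize_waiver), and O(¬disclose_ballot) is already established, so O(authorize_waiver).
The contrapositive of premise 10 (O(¬release_detainee ⊃ ¬authorize_waiver)) is O(authorize_waiver ⊃ release_detainee), and O(authorize_waiver) is already established, so O(release_detainee).
Premise 11, O(¬stow_gear ⊃ ¬release_detainee), contraposes to O(release_detainee ⊃ stow_gear); with O(release_detainee) we get O(stow_gear).
Premises 1, 2, 4, 8, 9, 12 do not contribute to this derivation.
So O(stow_gear) holds, i.e. F(¬stow_gear). The claim follows.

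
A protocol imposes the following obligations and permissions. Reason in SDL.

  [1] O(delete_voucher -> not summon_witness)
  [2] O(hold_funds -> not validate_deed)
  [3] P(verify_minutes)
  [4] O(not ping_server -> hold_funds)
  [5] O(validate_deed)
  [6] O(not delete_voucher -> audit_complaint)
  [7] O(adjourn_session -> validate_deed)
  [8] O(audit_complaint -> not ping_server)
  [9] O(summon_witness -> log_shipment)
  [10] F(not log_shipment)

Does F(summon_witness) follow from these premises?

Yes

Premise 5 states O(validate_deed) outright.
Premise 2 is O(hold_funds -> not validate_deed); contrapositively O(validate_deed -> not hold_funds). Since O(validate_deed) holds, K gives O(not hold_funds).
Premise 4 is O(not ping_server -> hold_funds); contrapositively O(not hold_funds -> ping_server). Since O(not hold_funds) holds, K gives O(ping_server).
Premise 8 is O(audit_complaint -> not ping_server); contrapositively O(ping_server -> not audit_complaint). Since O(ping_server) holds, K gives O(not audit_complaint).
Premise 6, O(not delete_voucher -> audit_complaint), contraposes to O(not audit_complaint -> delete_voucher); with O(not audit_complaint) we get O(delete_voucher).
From O(delete_voucher) and premise 1, O(delete_voucher -> not summon_witness), we obtain O(not summon_witness).
Premises 3, 7, 9, 10 do not contribute to this derivation.
So O(not summon_witness) holds, i.e. F(summon_witness). The claim follows.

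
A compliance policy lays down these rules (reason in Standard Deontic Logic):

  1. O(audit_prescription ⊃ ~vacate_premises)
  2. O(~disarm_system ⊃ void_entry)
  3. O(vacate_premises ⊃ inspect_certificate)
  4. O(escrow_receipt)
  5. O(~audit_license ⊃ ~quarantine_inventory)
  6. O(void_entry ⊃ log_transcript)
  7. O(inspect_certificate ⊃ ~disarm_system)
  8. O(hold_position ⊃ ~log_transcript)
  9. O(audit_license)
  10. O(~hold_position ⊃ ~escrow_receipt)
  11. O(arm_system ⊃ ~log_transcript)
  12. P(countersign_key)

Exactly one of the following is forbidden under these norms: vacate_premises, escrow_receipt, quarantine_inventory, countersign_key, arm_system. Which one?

vacate_premises

Premise 4 gives O(escrow_receipt).
Premise 10, O(~hold_position ⊃ ~escrow_receipt), contraposes to O(escrow_receipt ⊃ hold_position); with O(escrow_receipt) we get O(hold_position).
Applying K to premise 8 (O(hold_position ⊃ ~log_transcript)) and O(hold_position) yields O(~log_transcript).
The contrapositive of premise 6 (O(void_entry ⊃ log_transcript)) is O(~log_transcript ⊃ ~void_entry), and O(~log_transcript) is already established, so O(~void_entry).
Premise 2 is O(~disarm_system ⊃ void_entry); contrapositively O(~void_entry ⊃ disarm_system). Since O(~void_entry) holds, K gives O(disarm_system).
Premise 7, O(inspect_certificate ⊃ ~disarm_system), contraposes to O(disarm_system ⊃ ~inspect_certificate); with O(disarm_system) we get O(~inspect_certificate).
Premise 3 is O(vacate_premises ⊃ inspect_certificate); contrapositively O(~inspect_certificate ⊃ ~vacate_premises). Since O(~inspect_certificate) holds, K gives O(~vacate_premises).
So O(~vacate_premises) holds, i.e. vacate_premises is forbidden. None of the other listed options is forbidden under the premises.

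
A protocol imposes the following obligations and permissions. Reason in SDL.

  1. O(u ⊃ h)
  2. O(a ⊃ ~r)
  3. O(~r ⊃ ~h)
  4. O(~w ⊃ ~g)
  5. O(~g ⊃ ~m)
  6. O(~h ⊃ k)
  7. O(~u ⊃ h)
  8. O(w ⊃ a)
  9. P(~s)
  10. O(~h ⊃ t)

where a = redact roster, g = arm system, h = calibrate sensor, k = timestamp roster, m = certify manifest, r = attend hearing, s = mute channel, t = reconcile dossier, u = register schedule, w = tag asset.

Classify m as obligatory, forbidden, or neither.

Forbidden

Premises 7 and 1 are O(~u ⊃ h) and O(u ⊃ h); every ideal world satisfies ~u or u, so in either case h holds — hence O(h).
Premise 3, O(~r ⊃ ~h), contraposes to O(h ⊃ r); with O(h) we get O(r).
The contrapositive of premise 2 (O(a ⊃ ~r)) is O(r ⊃ ~a), and O(r) is already established, so O(~a).
The contrapositive of premise 8 (O(w ⊃ a)) is O(~a ⊃ ~w), and O(~a) is already established, so O(~w).
Premise 4 is O(~w ⊃ ~g); since O(~w), deontic closure gives O(~g).
With premise 5, O(~g ⊃ ~m), the K-axiom yields O(~m).
Premises 6, 9, 10 do not contribute to this derivation.
Thus O(~m), which is F(m): m is forbidden.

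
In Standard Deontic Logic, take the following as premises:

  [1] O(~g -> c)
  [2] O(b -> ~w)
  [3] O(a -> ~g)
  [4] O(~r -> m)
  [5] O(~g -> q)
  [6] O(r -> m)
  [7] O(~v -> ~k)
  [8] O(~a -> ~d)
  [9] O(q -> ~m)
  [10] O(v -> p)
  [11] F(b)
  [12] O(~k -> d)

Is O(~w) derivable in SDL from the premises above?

No

Premise 2 is O(b -> ~w), but O(b) is not derivable from the premises, so it does not yield O(~w).
No other premise forces O(~w). An ideal world satisfying every premise can still have ~w false, so O(~w) is not derivable.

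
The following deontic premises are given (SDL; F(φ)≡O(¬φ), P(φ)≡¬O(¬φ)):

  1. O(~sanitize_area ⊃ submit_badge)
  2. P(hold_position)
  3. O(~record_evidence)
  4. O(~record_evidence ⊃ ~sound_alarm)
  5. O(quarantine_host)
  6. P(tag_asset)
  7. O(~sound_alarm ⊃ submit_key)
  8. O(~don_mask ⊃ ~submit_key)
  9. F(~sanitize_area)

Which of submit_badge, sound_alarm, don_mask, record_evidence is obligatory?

don_mask

Premise 3 states O(~record_evidence) outright.
Premise 4 is O(~record_evidence ⊃ ~sound_alarm); since O(~record_evidence), deontic closure gives O(~sound_alarm).
From O(~sound_alarm) and premise 7, O(~sound_alarm ⊃ submit_key), we obtain O(submit_key).
Premise 8, O(~don_mask ⊃ ~submit_key), contraposes to O(submit_key ⊃ don_mask); with O(submit_key) we get O(don_mask).
So O(don_mask) holds — don_mask is obligatory. None of the other listed options is made obligatory by any chain of premises.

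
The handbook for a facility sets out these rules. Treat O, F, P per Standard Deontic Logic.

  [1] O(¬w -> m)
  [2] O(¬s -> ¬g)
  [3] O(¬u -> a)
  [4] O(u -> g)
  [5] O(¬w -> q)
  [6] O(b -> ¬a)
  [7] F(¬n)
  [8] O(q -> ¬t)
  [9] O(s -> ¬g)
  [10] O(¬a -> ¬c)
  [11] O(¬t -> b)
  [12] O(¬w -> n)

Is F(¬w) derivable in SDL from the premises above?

By case analysis on ¬s: premise 2 gives O(¬s -> ¬g) and premise 9 gives O(s -> ¬g), so O(¬g) either way.
The contrapositive of premise 4 (O(u -> g)) is O(¬g -> ¬u), and O(¬g) is already established, so O(¬u).
From O(¬u) and premise 3, O(¬u -> a), we obtain O(a).
Premise 6, O(b -> ¬a), contraposes to O(a -> ¬b); with O(a) we get O(¬b).
Premise 11, O(¬t -> b), contraposes to O(¬b -> t); with O(¬b) we get O(t).
The contrapositive of premise 8 (O(q -> ¬t)) is O(t -> ¬q), and O(t) is already established, so O(¬q).
The contrapositive of premise 5 (O(¬w -> q)) is O(¬q -> w), and O(¬q) is already established, so O(w).
Premises 1, 7, 10, 12 do not contribute to this derivation.
So O(w) holds, i.e. F(¬w). The claim follows.

Yes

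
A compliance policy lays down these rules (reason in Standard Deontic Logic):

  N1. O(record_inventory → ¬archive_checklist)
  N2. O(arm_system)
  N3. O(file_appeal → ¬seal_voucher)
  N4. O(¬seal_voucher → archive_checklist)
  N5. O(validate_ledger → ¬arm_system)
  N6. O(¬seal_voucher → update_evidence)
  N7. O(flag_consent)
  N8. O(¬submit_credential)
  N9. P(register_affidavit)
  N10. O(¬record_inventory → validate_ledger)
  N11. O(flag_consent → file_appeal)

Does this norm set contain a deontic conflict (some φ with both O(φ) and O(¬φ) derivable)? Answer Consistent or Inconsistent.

Premise 2 states O(arm_system) outright.
Premise 5 is O(validate_ledger → ¬arm_system); contrapositively O(arm_system → ¬validate_ledger). Since O(arm_system) holds, K gives O(¬validate_ledger).
The contrapositive of premise 10 (O(¬record_inventory → validate_ledger)) is O(¬validate_ledger → record_inventory), and O(¬validate_ledger) is already established, so O(record_inventory).
From O(record_inventory) and premise 1, O(record_inventory → ¬archive_checklist), we obtain O(¬archive_checklist).
Premise 4, O(¬seal_voucher → archive_checklist), contraposes to O(¬archive_checklist → seal_voucher); with O(¬archive_checklist) we get O(seal_voucher).
Premise 3, O(file_appeal → ¬seal_voucher), contraposes to O(seal_voucher → ¬file_appeal); with O(seal_voucher) we get O(¬file_appeal).
The contrapositive of premise 11 (O(flag_consent → file_appeal)) is O(¬file_appeal → ¬flag_consent), and O(¬file_appeal) is already established, so O(¬flag_consent).
However, premise 7 gives O(flag_consent).
We now have both O(¬flag_consent) and O(flag_consent) — flag_consent is simultaneously obligatory and forbidden, violating the D-axiom.

Inconsistent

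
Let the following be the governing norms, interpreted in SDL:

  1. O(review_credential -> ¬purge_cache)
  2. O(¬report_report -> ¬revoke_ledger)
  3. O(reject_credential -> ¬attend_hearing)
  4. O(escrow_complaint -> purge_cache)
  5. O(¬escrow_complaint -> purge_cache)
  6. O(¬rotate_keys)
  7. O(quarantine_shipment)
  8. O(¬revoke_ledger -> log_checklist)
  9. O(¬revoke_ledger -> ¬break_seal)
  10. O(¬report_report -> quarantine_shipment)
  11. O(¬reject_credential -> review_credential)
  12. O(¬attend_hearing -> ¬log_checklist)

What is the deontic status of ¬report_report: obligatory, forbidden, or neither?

Forbidden

Premises 4 and 5 cover both cases: O(escrow_complaint -> purge_cache) and O(¬escrow_complaint -> purge_cache). Since escrow_complaint ∨ ¬escrow_complaint is a tautology, O(purge_cache) follows.
Premise 1 is O(review_credential -> ¬purge_cache); contrapositively O(purge_cache -> ¬review_credential). Since O(purge_cache) holds, K gives O(¬review_credential).
Premise 11 is O(¬reject_credential -> review_credential); contrapositively O(¬review_credential -> reject_credential). Since O(¬review_credential) holds, K gives O(reject_credential).
With premise 3, O(reject_credential -> ¬attend_hearing), the K-axiom yields O(¬attend_hearing).
With premise 12, O(¬attend_hearing -> ¬log_checklist), the K-axiom yields O(¬log_checklist).
The contrapositive of premise 8 (O(¬revoke_ledger -> log_checklist)) is O(¬log_checklist -> revoke_ledger), and O(¬log_checklist) is already established, so O(revoke_ledger).
The contrapositive of premise 2 (O(¬report_report -> ¬revoke_ledger)) is O(revoke_ledger -> report_report), and O(revoke_ledger) is already established, so O(report_report).
Premises 6, 7, 9, 10 do not contribute to this derivation.
Thus O(report_report), which is F(¬report_report): ¬report_report is forbidden.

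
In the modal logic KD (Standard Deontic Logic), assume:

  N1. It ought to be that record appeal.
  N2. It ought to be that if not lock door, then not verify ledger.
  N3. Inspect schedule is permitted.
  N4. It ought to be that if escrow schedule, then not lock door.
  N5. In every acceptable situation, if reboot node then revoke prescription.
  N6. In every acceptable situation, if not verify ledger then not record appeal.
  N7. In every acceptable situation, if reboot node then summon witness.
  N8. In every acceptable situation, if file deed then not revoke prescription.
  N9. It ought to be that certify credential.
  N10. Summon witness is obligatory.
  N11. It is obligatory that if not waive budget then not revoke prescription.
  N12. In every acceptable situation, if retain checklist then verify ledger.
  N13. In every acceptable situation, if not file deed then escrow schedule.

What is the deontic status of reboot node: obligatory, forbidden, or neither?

Forbidden

From premise 1 we have O(record_appeal).
The contrapositive of premise 6 (O(¬verify_ledger → ¬record_appeal)) is O(record_appeal → verify_ledger), and O(record_appeal) is already established, so O(verify_ledger).
Premise 2, O(¬lock_door → ¬verify_ledger), contraposes to O(verify_ledger → lock_door); with O(verify_ledger) we get O(lock_door).
The contrapositive of premise 4 (O(escrow_schedule → ¬lock_door)) is O(lock_door → ¬escrow_schedule), and O(lock_door) is already established, so O(¬escrow_schedule).
The contrapositive of premise 13 (O(¬file_deed → escrow_schedule)) is O(¬escrow_schedule → file_deed), and O(¬escrow_schedule) is already established, so O(file_deed).
From O(file_deed) and premise 8, O(file_deed → ¬revoke_prescription), we obtain O(¬revoke_prescription).
The contrapositive of premise 5 (O(reboot_node → revoke_prescription)) is O(¬revoke_prescription → ¬reboot_node), and O(¬revoke_prescription) is already established, so O(¬reboot_node).
Premises 3, 7, 9, 10, 11, 12 do not contribute to this derivation.
Thus O(¬reboot_node), which is F(reboot_node): reboot_node is forbidden.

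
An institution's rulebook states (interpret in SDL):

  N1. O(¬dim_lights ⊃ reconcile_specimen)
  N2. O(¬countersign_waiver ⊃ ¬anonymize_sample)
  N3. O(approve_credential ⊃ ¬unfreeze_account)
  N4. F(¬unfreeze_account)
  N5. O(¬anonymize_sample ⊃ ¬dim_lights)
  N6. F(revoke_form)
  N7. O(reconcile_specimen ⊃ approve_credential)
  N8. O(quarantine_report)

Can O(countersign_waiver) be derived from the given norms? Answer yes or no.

Yes

F(¬unfreeze_account) at premise 4 means O(unfreeze_account).
The contrapositive of premise 3 (O(approve_credential ⊃ ¬unfreeze_account)) is O(unfreeze_account ⊃ ¬approve_credential), and O(unfreeze_account) is already established, so O(¬approve_credential).
The contrapositive of premise 7 (O(reconcile_specimen ⊃ approve_credential)) is O(¬approve_credential ⊃ ¬reconcile_specimen), and O(¬approve_credential) is already established, so O(¬reconcile_specimen).
The contrapositive of premise 1 (O(¬dim_lights ⊃ reconcile_specimen)) is O(¬reconcile_specimen ⊃ dim_lights), and O(¬reconcile_specimen) is already established, so O(dim_lights).
Premise 5 is O(¬anonymize_sample ⊃ ¬dim_lights); contrapositively O(dim_lights ⊃ anonymize_sample). Since O(dim_lights) holds, K gives O(anonymize_sample).
Premise 2, O(¬countersign_waiver ⊃ ¬anonymize_sample), contraposes to O(anonymize_sample ⊃ countersign_waiver); with O(anonymize_sample) we get O(countersign_waiver).
Premises 6, 8 do not contribute to this derivation.
So O(countersign_waiver) follows.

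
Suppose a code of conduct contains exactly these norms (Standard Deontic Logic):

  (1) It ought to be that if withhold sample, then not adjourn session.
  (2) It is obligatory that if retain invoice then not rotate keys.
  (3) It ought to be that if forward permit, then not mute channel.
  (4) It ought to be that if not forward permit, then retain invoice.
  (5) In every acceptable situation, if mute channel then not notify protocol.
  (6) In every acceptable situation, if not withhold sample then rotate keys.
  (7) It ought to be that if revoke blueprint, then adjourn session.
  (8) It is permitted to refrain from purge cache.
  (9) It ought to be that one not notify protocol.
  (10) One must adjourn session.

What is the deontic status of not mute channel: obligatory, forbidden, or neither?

From premise 10 we have O(adjourn_session).
Premise 1, O(withhold_sample → ¬adjourn_session), contraposes to O(adjourn_session → ¬withhold_sample); with O(adjourn_session) we get O(¬withhold_sample).
Premise 6 is O(¬withhold_sample → rotate_keys); since O(¬withhold_sample), deontic closure gives O(rotate_keys).
Premise 2, O(retain_invoice → ¬rotate_keys), contraposes to O(rotate_keys → ¬retain_invoice); with O(rotate_keys) we get O(¬retain_invoice).
Premise 4, O(¬forward_permit → retain_invoice), contraposes to O(¬retain_invoice → forward_permit); with O(¬retain_invoice) we get O(forward_permit).
From O(forward_permit) and premise 3, O(forward_permit → ¬mute_channel), we obtain O(¬mute_channel).
Premises 5, 7, 8, 9 do not contribute to this derivation.
Hence ¬mute_channel is obligatory.

Obligatory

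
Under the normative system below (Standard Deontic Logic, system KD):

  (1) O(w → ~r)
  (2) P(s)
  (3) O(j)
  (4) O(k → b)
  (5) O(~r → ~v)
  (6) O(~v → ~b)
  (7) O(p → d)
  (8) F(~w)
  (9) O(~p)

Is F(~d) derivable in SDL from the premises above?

Premise 7 is O(p → d), but O(p) is not derivable from the premises, so it does not yield O(d).
No other premise forces O(d). An ideal world satisfying every premise can still have ~d true, so F(~d) is not derivable.

No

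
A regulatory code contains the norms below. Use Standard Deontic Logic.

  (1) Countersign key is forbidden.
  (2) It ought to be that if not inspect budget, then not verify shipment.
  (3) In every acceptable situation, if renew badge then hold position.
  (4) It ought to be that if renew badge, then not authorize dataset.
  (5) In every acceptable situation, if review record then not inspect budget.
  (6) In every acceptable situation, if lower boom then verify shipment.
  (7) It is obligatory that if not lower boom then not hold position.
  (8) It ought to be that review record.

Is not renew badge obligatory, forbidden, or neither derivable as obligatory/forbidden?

Premise 8 states O(review_record) outright.
Applying K to premise 5 (O(review_record → ¬inspect_budget)) and O(review_record) yields O(¬inspect_budget).
From O(¬inspect_budget) and premise 2, O(¬inspect_budget → ¬verify_shipment), we obtain O(¬verify_shipment).
The contrapositive of premise 6 (O(lower_boom → verify_shipment)) is O(¬verify_shipment → ¬lower_boom), and O(¬verify_shipment) is already established, so O(¬lower_boom).
Premise 7 is O(¬lower_boom → ¬hold_position); since O(¬lower_boom), deontic closure gives O(¬hold_position).
Premise 3, O(renew_badge → hold_position), contraposes to O(¬hold_position → ¬renew_badge); with O(¬hold_position) we get O(¬renew_badge).
Premises 1, 4 do not contribute to this derivation.
Hence ¬renew_badge is obligatory.

Obligatory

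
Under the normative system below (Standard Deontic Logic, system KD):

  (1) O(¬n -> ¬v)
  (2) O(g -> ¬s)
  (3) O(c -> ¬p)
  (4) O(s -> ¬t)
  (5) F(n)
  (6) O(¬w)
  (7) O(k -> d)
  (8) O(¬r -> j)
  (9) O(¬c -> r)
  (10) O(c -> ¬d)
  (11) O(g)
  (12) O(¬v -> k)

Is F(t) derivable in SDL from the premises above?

Premise 4 is O(s -> ¬t), but O(s) is not derivable from the premises, so it does not yield O(¬t).
No other premise forces O(¬t). An ideal world satisfying every premise can still have t true, so F(t) is not derivable.

No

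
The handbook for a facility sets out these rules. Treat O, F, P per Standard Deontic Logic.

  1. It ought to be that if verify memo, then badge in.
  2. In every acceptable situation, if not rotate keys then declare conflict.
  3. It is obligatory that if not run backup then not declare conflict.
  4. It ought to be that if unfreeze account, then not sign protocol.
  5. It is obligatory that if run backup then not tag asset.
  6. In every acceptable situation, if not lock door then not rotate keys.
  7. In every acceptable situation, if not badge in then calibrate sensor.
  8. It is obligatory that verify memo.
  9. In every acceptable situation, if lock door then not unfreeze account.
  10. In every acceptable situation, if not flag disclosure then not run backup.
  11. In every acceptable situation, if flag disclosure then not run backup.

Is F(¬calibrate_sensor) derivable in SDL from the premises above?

Premise 7 is O(¬badge_in → calibrate_sensor), but O(¬badge_in) is not derivable from the premises, so it does not yield O(calibrate_sensor).
No other premise forces O(calibrate_sensor). An ideal world satisfying every premise can still have ¬calibrate_sensor true, so F(¬calibrate_sensor) is not derivable.

No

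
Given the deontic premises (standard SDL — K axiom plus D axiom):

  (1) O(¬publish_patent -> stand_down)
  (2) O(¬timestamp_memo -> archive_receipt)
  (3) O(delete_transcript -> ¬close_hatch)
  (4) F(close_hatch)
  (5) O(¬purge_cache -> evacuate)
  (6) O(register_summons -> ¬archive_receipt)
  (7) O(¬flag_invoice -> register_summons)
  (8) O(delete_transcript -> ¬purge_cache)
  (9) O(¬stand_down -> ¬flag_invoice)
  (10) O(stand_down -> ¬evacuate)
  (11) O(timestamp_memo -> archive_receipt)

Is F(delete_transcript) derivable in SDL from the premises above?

Premises 2 and 11 cover both cases: O(¬timestamp_memo -> archive_receipt) and O(timestamp_memo -> archive_receipt). Since ¬timestamp_memo ∨ timestamp_memo is a tautology, O(archive_receipt) follows.
Premise 6 is O(register_summons -> ¬archive_receipt); contrapositively O(archive_receipt -> ¬register_summons). Since O(archive_receipt) holds, K gives O(¬register_summons).
Premise 7 is O(¬flag_invoice -> register_summons); contrapositively O(¬register_summons -> flag_invoice). Since O(¬register_summons) holds, K gives O(flag_invoice).
Premise 9, O(¬stand_down -> ¬flag_invoice), contraposes to O(flag_invoice -> stand_down); with O(flag_invoice) we get O(stand_down).
From O(stand_down) and premise 10, O(stand_down -> ¬evacuate), we obtain O(¬evacuate).
Premise 5 is O(¬purge_cache -> evacuate); contrapositively O(¬evacuate -> purge_cache). Since O(¬evacuate) holds, K gives O(purge_cache).
Premise 8 is O(delete_transcript -> ¬purge_cache); contrapositively O(purge_cache -> ¬delete_transcript). Since O(purge_cache) holds, K gives O(¬delete_transcript).
Premises 1, 3, 4 do not contribute to this derivation.
So O(¬delete_transcript) holds, i.e. F(delete_transcript). The claim follows.

Yes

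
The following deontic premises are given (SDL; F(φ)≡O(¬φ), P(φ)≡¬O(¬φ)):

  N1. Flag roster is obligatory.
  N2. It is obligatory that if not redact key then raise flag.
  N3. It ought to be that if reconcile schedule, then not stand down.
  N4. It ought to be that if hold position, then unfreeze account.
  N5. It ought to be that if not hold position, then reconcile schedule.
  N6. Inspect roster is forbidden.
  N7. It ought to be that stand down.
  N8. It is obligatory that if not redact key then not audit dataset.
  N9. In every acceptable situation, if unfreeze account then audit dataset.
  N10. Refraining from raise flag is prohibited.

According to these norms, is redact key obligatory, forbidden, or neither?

Premise 7 states O(stand_down) outright.
Premise 3, O(reconcile_schedule → ¬stand_down), contraposes to O(stand_down → ¬reconcile_schedule); with O(stand_down) we get O(¬reconcile_schedule).
Premise 5, O(¬hold_position → reconcile_schedule), contraposes to O(¬reconcile_schedule → hold_position); with O(¬reconcile_schedule) we get O(hold_position).
Premise 4 is O(hold_position → unfreeze_account); since O(hold_position), deontic closure gives O(unfreeze_account).
From O(unfreeze_account) and premise 9, O(unfreeze_account → audit_dataset), we obtain O(audit_dataset).
The contrapositive of premise 8 (O(¬redact_key → ¬audit_dataset)) is O(audit_dataset → redact_key), and O(audit_dataset) is already established, so O(redact_key).
Premises 1, 2, 6, 10 do not contribute to this derivation.
Hence redact_key is obligatory.

Obligatory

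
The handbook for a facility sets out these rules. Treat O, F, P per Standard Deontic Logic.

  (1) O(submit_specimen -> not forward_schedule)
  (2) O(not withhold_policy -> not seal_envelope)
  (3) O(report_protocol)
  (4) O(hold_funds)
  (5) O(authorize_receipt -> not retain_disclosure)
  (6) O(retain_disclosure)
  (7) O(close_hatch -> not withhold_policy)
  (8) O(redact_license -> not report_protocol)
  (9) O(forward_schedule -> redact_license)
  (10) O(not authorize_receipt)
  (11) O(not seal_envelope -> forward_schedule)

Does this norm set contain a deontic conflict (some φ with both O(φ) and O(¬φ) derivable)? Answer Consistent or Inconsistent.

Premise 5 is O(authorize_receipt -> not retain_disclosure), but O(authorize_receipt) is not derivable from the premises, so it does not yield O(not retain_disclosure).
So O(not retain_disclosure) is not derivable, and the apparent clash with O(retain_disclosure) does not arise.
A world satisfying every obligation exists (e.g. authorize_receipt=false, close_hatch=false, forward_schedule=false, hold_funds=true, redact_license=false, report_protocol=true, retain_disclosure=true, seal_envelope=true, submit_specimen=false, withhold_policy=true); no atom is both obligatory and forbidden, so the set is consistent.

Consistent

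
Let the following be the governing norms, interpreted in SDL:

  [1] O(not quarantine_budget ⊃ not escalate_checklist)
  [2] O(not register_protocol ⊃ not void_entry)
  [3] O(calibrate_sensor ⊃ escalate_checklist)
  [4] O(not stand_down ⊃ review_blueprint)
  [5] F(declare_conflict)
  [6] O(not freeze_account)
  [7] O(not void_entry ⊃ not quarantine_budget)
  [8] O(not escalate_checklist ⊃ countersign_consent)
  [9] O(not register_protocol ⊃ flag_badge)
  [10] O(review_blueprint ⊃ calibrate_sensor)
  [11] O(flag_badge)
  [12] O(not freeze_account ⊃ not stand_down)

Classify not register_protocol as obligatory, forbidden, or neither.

From premise 6 we have O(not freeze_account).
Premise 12 is O(not freeze_account ⊃ not stand_down); since O(not freeze_account), deontic closure gives O(not stand_down).
With premise 4, O(not stand_down ⊃ review_blueprint), the K-axiom yields O(review_blueprint).
Applying K to premise 10 (O(review_blueprint ⊃ calibrate_sensor)) and O(review_blueprint) yields O(calibrate_sensor).
Applying K to premise 3 (O(calibrate_sensor ⊃ escalate_checklist)) and O(calibrate_sensor) yields O(escalate_checklist).
The contrapositive of premise 1 (O(not quarantine_budget ⊃ not escalate_checklist)) is O(escalate_checklist ⊃ quarantine_budget), and O(escalate_checklist) is already established, so O(quarantine_budget).
Premise 7, O(not void_entry ⊃ not quarantine_budget), contraposes to O(quarantine_budget ⊃ void_entry); with O(quarantine_budget) we get O(void_entry).
Premise 2, O(not register_protocol ⊃ not void_entry), contraposes to O(void_entry ⊃ register_protocol); with O(void_entry) we get O(register_protocol).
Premises 5, 8, 9, 11 do not contribute to this derivation.
Thus O(register_protocol), which is F(not register_protocol): not register_protocol is forbidden.

Forbidden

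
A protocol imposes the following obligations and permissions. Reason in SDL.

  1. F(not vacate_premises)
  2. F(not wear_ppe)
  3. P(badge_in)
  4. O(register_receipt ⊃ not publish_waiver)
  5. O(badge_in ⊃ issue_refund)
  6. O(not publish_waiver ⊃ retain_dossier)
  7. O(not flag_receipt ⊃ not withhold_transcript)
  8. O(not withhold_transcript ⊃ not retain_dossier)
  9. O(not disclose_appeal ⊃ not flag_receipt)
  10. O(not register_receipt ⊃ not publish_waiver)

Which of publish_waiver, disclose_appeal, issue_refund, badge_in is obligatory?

Premises 4 and 10 cover both cases: O(register_receipt ⊃ not publish_waiver) and O(not register_receipt ⊃ not publish_waiver). Since register_receipt ∨ not register_receipt is a tautology, O(not publish_waiver) follows.
Applying K to premise 6 (O(not publish_waiver ⊃ retain_dossier)) and O(not publish_waiver) yields O(retain_dossier).
The contrapositive of premise 8 (O(not withhold_transcript ⊃ not retain_dossier)) is O(retain_dossier ⊃ withhold_transcript), and O(retain_dossier) is already established, so O(withhold_transcript).
The contrapositive of premise 7 (O(not flag_receipt ⊃ not withhold_transcript)) is O(withhold_transcript ⊃ flag_receipt), and O(withhold_transcript) is already established, so O(flag_receipt).
Premise 9, O(not disclose_appeal ⊃ not flag_receipt), contraposes to O(flag_receipt ⊃ disclose_appeal); with O(flag_receipt) we get O(disclose_appeal).
So O(disclose_appeal) holds — disclose_appeal is obligatory. None of the other listed options is made obligatory by any chain of premises.

disclose_appeal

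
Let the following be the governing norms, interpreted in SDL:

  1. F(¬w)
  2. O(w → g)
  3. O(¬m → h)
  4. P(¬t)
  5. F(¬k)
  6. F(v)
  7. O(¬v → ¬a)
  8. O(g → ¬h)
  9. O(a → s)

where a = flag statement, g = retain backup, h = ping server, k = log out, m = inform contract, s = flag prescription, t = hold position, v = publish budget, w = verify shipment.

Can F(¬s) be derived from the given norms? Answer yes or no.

Premise 9 is O(a → s), but O(a) is not derivable from the premises, so it does not yield O(s).
No other premise forces O(s). An ideal world satisfying every premise can still have ¬s true, so F(¬s) is not derivable.

No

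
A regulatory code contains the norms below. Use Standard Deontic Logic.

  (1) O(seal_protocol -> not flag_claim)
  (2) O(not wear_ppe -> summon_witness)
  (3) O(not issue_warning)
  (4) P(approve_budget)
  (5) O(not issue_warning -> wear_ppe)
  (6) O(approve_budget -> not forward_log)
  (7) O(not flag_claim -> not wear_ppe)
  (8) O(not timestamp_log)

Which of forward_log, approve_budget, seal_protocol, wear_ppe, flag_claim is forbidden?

From premise 3 we have O(not issue_warning).
Premise 5 is O(not issue_warning -> wear_ppe); since O(not issue_warning), deontic closure gives O(wear_ppe).
Premise 7, O(not flag_claim -> not wear_ppe), contraposes to O(wear_ppe -> flag_claim); with O(wear_ppe) we get O(flag_claim).
Premise 1 is O(seal_protocol -> not flag_claim); contrapositively O(flag_claim -> not seal_protocol). Since O(flag_claim) holds, K gives O(not seal_protocol).
So O(not seal_protocol) holds, i.e. seal_protocol is forbidden. None of the other listed options is forbidden under the premises.

seal_protocol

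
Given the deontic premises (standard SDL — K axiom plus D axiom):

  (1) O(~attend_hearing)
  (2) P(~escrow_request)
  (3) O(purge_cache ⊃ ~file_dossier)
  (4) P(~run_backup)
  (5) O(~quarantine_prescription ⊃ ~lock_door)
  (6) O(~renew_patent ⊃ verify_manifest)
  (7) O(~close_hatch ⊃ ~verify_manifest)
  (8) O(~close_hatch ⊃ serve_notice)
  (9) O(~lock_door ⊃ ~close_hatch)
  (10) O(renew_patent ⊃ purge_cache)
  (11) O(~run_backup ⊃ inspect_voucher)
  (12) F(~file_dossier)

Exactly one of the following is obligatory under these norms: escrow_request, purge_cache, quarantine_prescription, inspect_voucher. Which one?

quarantine_prescription

Premise 12 is F(~file_dossier), i.e. O(file_dossier).
Premise 3, O(purge_cache ⊃ ~file_dossier), contraposes to O(file_dossier ⊃ ~purge_cache); with O(file_dossier) we get O(~purge_cache).
The contrapositive of premise 10 (O(renew_patent ⊃ purge_cache)) is O(~purge_cache ⊃ ~renew_patent), and O(~purge_cache) is already established, so O(~renew_patent).
From O(~renew_patent) and premise 6, O(~renew_patent ⊃ verify_manifest), we obtain O(verify_manifest).
Premise 7, O(~close_hatch ⊃ ~verify_manifest), contraposes to O(verify_manifest ⊃ close_hatch); with O(verify_manifest) we get O(close_hatch).
The contrapositive of premise 9 (O(~lock_door ⊃ ~close_hatch)) is O(close_hatch ⊃ lock_door), and O(close_hatch) is already established, so O(lock_door).
Premise 5 is O(~quarantine_prescription ⊃ ~lock_door); contrapositively O(lock_door ⊃ quarantine_prescription). Since O(lock_door) holds, K gives O(quarantine_prescription).
So O(quarantine_prescription) holds — quarantine_prescription is obligatory. None of the other listed options is made obligatory by any chain of premises.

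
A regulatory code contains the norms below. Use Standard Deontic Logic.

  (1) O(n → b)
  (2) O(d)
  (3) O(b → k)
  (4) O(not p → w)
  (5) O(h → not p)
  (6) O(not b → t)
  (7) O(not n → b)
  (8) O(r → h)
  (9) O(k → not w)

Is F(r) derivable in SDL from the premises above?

Yes

By case analysis on n: premise 1 gives O(n → b) and premise 7 gives O(not n → b), so O(b) either way.
Applying K to premise 3 (O(b → k)) and O(b) yields O(k).
With premise 9, O(k → not w), the K-axiom yields O(not w).
Premise 4 is O(not p → w); contrapositively O(not w → p). Since O(not w) holds, K gives O(p).
The contrapositive of premise 5 (O(h → not p)) is O(p → not h), and O(p) is already established, so O(not h).
Premise 8 is O(r → h); contrapositively O(not h → not r). Since O(not h) holds, K gives O(not r).
Premises 2, 6 do not contribute to this derivation.
So O(not r) holds, i.e. F(r). The claim follows.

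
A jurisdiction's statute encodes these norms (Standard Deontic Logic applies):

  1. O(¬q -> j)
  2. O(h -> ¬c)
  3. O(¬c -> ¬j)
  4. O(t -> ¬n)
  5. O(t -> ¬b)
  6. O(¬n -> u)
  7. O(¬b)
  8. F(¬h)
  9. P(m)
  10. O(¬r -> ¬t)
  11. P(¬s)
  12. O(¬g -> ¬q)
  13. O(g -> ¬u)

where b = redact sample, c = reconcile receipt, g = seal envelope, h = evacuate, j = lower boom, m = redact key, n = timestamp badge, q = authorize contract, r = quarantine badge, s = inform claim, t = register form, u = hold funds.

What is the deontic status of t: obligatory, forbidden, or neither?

Premise 8 is F(¬h), i.e. O(h).
Applying K to premise 2 (O(h -> ¬c)) and O(h) yields O(¬c).
Premise 3 is O(¬c -> ¬j); since O(¬c), deontic closure gives O(¬j).
Premise 1 is O(¬q -> j); contrapositively O(¬j -> q). Since O(¬j) holds, K gives O(q).
Premise 12, O(¬g -> ¬q), contraposes to O(q -> g); with O(q) we get O(g).
Premise 13 is O(g -> ¬u); since O(g), deontic closure gives O(¬u).
The contrapositive of premise 6 (O(¬n -> u)) is O(¬u -> n), and O(¬u) is already established, so O(n).
Premise 4, O(t -> ¬n), contraposes to O(n -> ¬t); with O(n) we get O(¬t).
Premises 5, 7, 9, 10, 11 do not contribute to this derivation.
Thus O(¬t), which is F(t): t is forbidden.

Forbidden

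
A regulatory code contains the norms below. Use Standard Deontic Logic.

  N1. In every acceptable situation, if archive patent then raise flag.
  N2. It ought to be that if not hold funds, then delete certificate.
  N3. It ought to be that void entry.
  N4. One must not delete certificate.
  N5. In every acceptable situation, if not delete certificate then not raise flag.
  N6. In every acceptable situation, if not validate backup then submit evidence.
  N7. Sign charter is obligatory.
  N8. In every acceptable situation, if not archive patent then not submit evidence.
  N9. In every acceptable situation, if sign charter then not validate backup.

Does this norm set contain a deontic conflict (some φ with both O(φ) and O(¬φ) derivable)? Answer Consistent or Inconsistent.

Inconsistent

Premise 7 states O(sign_charter) outright.
Applying K to premise 9 (O(sign_charter → ¬validate_backup)) and O(sign_charter) yields O(¬validate_backup).
Applying K to premise 6 (O(¬validate_backup → submit_evidence)) and O(¬validate_backup) yields O(submit_evidence).
The contrapositive of premise 8 (O(¬archive_patent → ¬submit_evidence)) is O(submit_evidence → archive_patent), and O(submit_evidence) is already established, so O(archive_patent).
From O(archive_patent) and premise 1, O(archive_patent → raise_flag), we obtain O(raise_flag).
Premise 5, O(¬delete_certificate → ¬raise_flag), contraposes to O(raise_flag → delete_certificate); with O(raise_flag) we get O(delete_certificate).
Yet premise 4 is F(delete_certificate), i.e. O(¬delete_certificate).
We now have both O(delete_certificate) and O(¬delete_certificate) — delete_certificate is simultaneously obligatory and forbidden, violating the D-axiom.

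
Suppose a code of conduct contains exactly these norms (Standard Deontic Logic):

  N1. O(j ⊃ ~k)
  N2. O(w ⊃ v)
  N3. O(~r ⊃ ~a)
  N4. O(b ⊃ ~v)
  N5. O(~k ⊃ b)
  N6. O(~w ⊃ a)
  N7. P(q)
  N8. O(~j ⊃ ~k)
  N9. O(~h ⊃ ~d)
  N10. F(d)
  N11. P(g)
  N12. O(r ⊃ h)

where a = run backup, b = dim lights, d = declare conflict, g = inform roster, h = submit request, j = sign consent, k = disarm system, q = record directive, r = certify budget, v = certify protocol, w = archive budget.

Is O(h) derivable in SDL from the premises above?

Premises 1 and 8 are O(j ⊃ ~k) and O(~j ⊃ ~k); every ideal world satisfies j or ~j, so in either case ~k holds — hence O(~k).
Applying K to premise 5 (O(~k ⊃ b)) and O(~k) yields O(b).
Premise 4 is O(b ⊃ ~v); since O(b), deontic closure gives O(~v).
The contrapositive of premise 2 (O(w ⊃ v)) is O(~v ⊃ ~w), and O(~v) is already established, so O(~w).
From O(~w) and premise 6, O(~w ⊃ a), we obtain O(a).
Premise 3 is O(~r ⊃ ~a); contrapositively O(a ⊃ r). Since O(a) holds, K gives O(r).
Applying K to premise 12 (O(r ⊃ h)) and O(r) yields O(h).
Premises 7, 9, 10, 11 do not contribute to this derivation.
So O(h) follows.

Yes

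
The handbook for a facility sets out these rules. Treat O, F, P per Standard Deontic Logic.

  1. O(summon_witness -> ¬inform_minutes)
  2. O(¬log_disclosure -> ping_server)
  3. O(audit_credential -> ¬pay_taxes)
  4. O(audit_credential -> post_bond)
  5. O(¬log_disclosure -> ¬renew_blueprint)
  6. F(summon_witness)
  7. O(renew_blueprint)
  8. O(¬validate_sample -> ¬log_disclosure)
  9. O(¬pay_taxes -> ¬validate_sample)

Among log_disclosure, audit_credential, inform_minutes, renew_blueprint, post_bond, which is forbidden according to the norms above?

audit_credential

Premise 7 states O(renew_blueprint) outright.
Premise 5, O(¬log_disclosure -> ¬renew_blueprint), contraposes to O(renew_blueprint -> log_disclosure); with O(renew_blueprint) we get O(log_disclosure).
The contrapositive of premise 8 (O(¬validate_sample -> ¬log_disclosure)) is O(log_disclosure -> validate_sample), and O(log_disclosure) is already established, so O(validate_sample).
The contrapositive of premise 9 (O(¬pay_taxes -> ¬validate_sample)) is O(validate_sample -> pay_taxes), and O(validate_sample) is already established, so O(pay_taxes).
Premise 3, O(audit_credential -> ¬pay_taxes), contraposes to O(pay_taxes -> ¬audit_credential); with O(pay_taxes) we get O(¬audit_credential).
So O(¬audit_credential) holds, i.e. audit_credential is forbidden. None of the other listed options is forbidden under the premises.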